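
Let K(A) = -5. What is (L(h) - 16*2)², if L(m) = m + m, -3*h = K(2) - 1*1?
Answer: 784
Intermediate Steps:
h = 2 (h = -(-5 - 1*1)/3 = -(-5 - 1)/3 = -⅓*(-6) = 2)
L(m) = 2*m
(L(h) - 16*2)² = (2*2 - 16*2)² = (4 - 32)² = (-28)² = 784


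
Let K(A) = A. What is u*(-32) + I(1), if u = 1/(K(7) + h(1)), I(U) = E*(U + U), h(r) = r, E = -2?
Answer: -8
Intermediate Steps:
I(U) = -4*U (I(U) = -2*(U + U) = -4*U)
u = ⅛ (u = 1/(7 + 1) = 1/8 = ⅛ ≈ 0.12500)
u*(-32) + I(1) = (⅛)*(-32) - 4*1 = -4 - 4 = -8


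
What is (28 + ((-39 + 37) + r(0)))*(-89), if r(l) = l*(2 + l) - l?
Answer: -2314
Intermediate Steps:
r(l) = -l + l*(2 + l)
(28 + ((-39 + 37) + r(0)))*(-89) = (28 + ((-39 + 37) + 0*(1 + 0)))*(-89) = (28 + (-2 + 0*1))*(-89) = (28 + (-2 + 0))*(-89) = (28 - 2)*(-89) = 26*(-89) = -2314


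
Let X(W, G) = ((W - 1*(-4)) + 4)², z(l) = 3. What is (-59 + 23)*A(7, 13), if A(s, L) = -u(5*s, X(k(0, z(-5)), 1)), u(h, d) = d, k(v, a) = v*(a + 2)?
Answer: 2304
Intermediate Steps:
k(v, a) = v*(2 + a)
X(W, G) = (8 + W)² (X(W, G) = ((W + 4) + 4)² = ((4 + W) + 4)² = (8 + W)²)
A(s, L) = -64 (A(s, L) = -(8 + 0*(2 + 3))² = -(8 + 0*5)² = -(8 + 0)² = -1*8² = -1*64 = -64)
(-59 + 23)*A(7, 13) = (-59 + 23)*(-64) = -36*(-64) = 2304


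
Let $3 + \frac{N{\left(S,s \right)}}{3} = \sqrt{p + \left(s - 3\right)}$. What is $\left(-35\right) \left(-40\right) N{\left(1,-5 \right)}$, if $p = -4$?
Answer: $-12600 + 8400 i \sqrt{3} \approx -12600.0 + 14549.0 i$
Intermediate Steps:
$N{\left(S,s \right)} = -9 + 3 \sqrt{-7 + s}$ ($N{\left(S,s \right)} = -9 + 3 \sqrt{-4 + \left(s - 3\right)} = -9 + 3 \sqrt{-4 + \left(-3 + s\right)} = -9 + 3 \sqrt{-7 + s}$)
$\left(-35\right) \left(-40\right) N{\left(1,-5 \right)} = \left(-35\right) \left(-40\right) \left(-9 + 3 \sqrt{-7 - 5}\right) = 1400 \left(-9 + 3 \sqrt{-12}\right) = 1400 \left(-9 + 3 \cdot 2 i \sqrt{3}\right) = 1400 \left(-9 + 6 i \sqrt{3}\right) = -12600 + 8400 i \sqrt{3}$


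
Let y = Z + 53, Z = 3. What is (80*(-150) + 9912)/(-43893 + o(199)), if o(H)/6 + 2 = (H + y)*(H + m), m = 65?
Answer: -696/120005 ≈ -0.0057998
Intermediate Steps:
y = 56 (y = 3 + 53 = 56)
o(H) = -12 + 6*(56 + H)*(65 + H) (o(H) = -12 + 6*((H + 56)*(H + 65)) = -12 + 6*((56 + H)*(65 + H)) = -12 + 6*(56 + H)*(65 + H))
(80*(-150) + 9912)/(-43893 + o(199)) = (80*(-150) + 9912)/(-43893 + (21828 + 6*199² + 726*199)) = (-12000 + 9912)/(-43893 + (21828 + 6*39601 + 144474)) = -2088/(-43893 + (21828 + 237606 + 144474)) = -2088/(-43893 + 403908) = -2088/360015 = -2088*1/360015 = -696/120005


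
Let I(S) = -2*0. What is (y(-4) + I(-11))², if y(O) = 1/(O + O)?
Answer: 1/64 ≈ 0.015625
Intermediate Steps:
y(O) = 1/(2*O)
I(S) = 0
(y(-4) + I(-11))² = ((½)/(-4) + 0)² = ((½)*(-¼) + 0)² = (-⅛ + 0)² = (-⅛)² = 1/64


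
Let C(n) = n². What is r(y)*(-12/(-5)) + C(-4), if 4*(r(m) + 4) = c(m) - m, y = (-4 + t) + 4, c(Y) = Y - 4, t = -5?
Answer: 4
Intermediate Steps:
c(Y) = -4 + Y
y = -5 (y = (-4 - 5) + 4 = -9 + 4 = -5)
r(m) = -5 (r(m) = -4 + ((-4 + m) - m)/4 = -4 + (¼)*(-4) = -4 - 1 = -5)
r(y)*(-12/(-5)) + C(-4) = -(-60)/(-5) + (-4)² = -(-60)*(-1)/5 + 16 = -5*12/5 + 16 = -12 + 16 = 4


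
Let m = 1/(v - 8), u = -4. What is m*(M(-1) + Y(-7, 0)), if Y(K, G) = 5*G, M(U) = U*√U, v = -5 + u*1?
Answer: I/17 ≈ 0.058824*I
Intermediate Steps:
v = -9 (v = -5 - 4*1 = -5 - 4 = -9)
M(U) = U^(3/2)
m = -1/17 (m = 1/(-9 - 8) = 1/(-17) = -1/17 ≈ -0.058824)
m*(M(-1) + Y(-7, 0)) = -((-1)^(3/2) + 5*0)/17 = -(-I + 0)/17 = -(-1)*I/17 = I/17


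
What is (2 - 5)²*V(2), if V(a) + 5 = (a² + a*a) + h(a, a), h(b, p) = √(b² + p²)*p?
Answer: 27 + 36*√2 ≈ 77.912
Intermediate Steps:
h(b, p) = p*√(b² + p²)
V(a) = -5 + 2*a² + a*√2*√(a²) (V(a) = -5 + ((a² + a*a) + a*√(a² + a²)) = -5 + ((a² + a²) + a*√(2*a²)) = -5 + (2*a² + a*(√2*√(a²))) = -5 + (2*a² + a*√2*√(a²)) = -5 + 2*a² + a*√2*√(a²))
(2 - 5)²*V(2) = (2 - 5)²*(-5 + 2*2² + 2*√2*√(2²)) = (-3)²*(-5 + 2*4 + 2*√2*√4) = 9*(-5 + 8 + 2*√2*2) = 9*(-5 + 8 + 4*√2) = 9*(3 + 4*√2) = 27 + 36*√2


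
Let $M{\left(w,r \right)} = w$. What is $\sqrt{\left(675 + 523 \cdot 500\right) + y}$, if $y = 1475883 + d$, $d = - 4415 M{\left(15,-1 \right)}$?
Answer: $\sqrt{1671833} \approx 1293.0$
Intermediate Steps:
$d = -66225$ ($d = \left(-4415\right) 15 = -66225$)
$y = 1409658$ ($y = 1475883 - 66225 = 1409658$)
$\sqrt{\left(675 + 523 \cdot 500\right) + y} = \sqrt{\left(675 + 523 \cdot 500\right) + 1409658} = \sqrt{\left(675 + 261500\right) + 1409658} = \sqrt{262175 + 1409658} = \sqrt{1671833}$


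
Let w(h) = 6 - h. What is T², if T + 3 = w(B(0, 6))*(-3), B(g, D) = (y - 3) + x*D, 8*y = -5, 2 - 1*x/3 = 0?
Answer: 370881/64 ≈ 5795.0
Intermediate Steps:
x = 6 (x = 6 - 3*0 = 6 + 0 = 6)
y = -5/8 (y = (⅛)*(-5) = -5/8 ≈ -0.62500)
B(g, D) = -29/8 + 6*D (B(g, D) = (-5/8 - 3) + 6*D = -29/8 + 6*D)
T = 609/8 (T = -3 + (6 - (-29/8 + 6*6))*(-3) = -3 + (6 - (-29/8 + 36))*(-3) = -3 + (6 - 1*259/8)*(-3) = -3 + (6 - 259/8)*(-3) = -3 - 211/8*(-3) = -3 + 633/8 = 609/8 ≈ 76.125)
T² = (609/8)² = 370881/64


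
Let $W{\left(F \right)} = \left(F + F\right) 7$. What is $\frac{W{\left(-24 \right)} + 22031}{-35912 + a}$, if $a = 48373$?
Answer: $\frac{21695}{12461} \approx 1.741$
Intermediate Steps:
$W{\left(F \right)} = 14 F$ ($W{\left(F \right)} = 2 F 7 = 14 F$)
$\frac{W{\left(-24 \right)} + 22031}{-35912 + a} = \frac{14 \left(-24\right) + 22031}{-35912 + 48373} = \frac{-336 + 22031}{12461} = 21695 \cdot \frac{1}{12461} = \frac{21695}{12461}$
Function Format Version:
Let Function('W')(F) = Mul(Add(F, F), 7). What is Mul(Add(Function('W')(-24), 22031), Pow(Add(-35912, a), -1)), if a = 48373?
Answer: Rational(21695, 12461) ≈ 1.7410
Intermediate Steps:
Function('W')(F) = Mul(14, F) (Function('W')(F) = Mul(Mul(2, F), 7) = Mul(14, F))
Mul(Add(Function('W')(-24), 22031), Pow(Add(-35912, a), -1)) = Mul(Add(Mul(14, -24), 22031), Pow(Add(-35912, 48373), -1)) = Mul(Add(-336, 22031), Pow(12461, -1)) = Mul(21695, Rational(1, 12461)) = Rational(21695, 12461)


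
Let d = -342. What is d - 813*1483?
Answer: -1206021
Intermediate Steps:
d - 813*1483 = -342 - 813*1483 = -342 - 1205679 = -1206021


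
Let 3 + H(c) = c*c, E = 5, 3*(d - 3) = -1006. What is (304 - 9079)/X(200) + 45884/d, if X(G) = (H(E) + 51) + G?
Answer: -1187889/6979 ≈ -170.21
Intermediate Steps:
d = -997/3 (d = 3 + (1/3)*(-1006) = 3 - 1006/3 = -997/3 ≈ -332.33)
H(c) = -3 + c**2 (H(c) = -3 + c*c = -3 + c**2)
X(G) = 73 + G (X(G) = ((-3 + 5**2) + 51) + G = ((-3 + 25) + 51) + G = (22 + 51) + G = 73 + G)
(304 - 9079)/X(200) + 45884/d = (304 - 9079)/(73 + 200) + 45884/(-997/3) = -8775/273 + 45884*(-3/997) = -8775*1/273 - 137652/997 = -225/7 - 137652/997 = -1187889/6979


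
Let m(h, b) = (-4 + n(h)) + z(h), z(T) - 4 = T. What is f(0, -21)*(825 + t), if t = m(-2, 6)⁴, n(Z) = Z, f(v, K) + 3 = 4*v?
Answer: -3243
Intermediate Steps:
f(v, K) = -3 + 4*v
z(T) = 4 + T
m(h, b) = 2*h (m(h, b) = (-4 + h) + (4 + h) = 2*h)
t = 256 (t = (2*(-2))⁴ = (-4)⁴ = 256)
f(0, -21)*(825 + t) = (-3 + 4*0)*(825 + 256) = (-3 + 0)*1081 = -3*1081 = -3243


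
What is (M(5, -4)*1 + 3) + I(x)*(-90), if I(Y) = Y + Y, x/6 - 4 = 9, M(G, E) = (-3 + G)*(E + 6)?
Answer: -14033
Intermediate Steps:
M(G, E) = (-3 + G)*(6 + E)
x = 78 (x = 24 + 6*9 = 24 + 54 = 78)
I(Y) = 2*Y
(M(5, -4)*1 + 3) + I(x)*(-90) = ((-18 - 3*(-4) + 6*5 - 4*5)*1 + 3) + (2*78)*(-90) = ((-18 + 12 + 30 - 20)*1 + 3) + 156*(-90) = (4*1 + 3) - 14040 = (4 + 3) - 14040 = 7 - 14040 = -14033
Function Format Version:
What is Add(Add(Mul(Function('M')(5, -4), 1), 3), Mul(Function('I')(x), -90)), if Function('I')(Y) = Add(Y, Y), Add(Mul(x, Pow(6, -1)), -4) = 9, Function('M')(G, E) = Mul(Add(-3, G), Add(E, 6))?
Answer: -14033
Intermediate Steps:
Function('M')(G, E) = Mul(Add(-3, G), Add(6, E))
x = 78 (x = Add(24, Mul(6, 9)) = Add(24, 54) = 78)
Function('I')(Y) = Mul(2, Y)
Add(Add(Mul(Function('M')(5, -4), 1), 3), Mul(Function('I')(x), -90)) = Add(Add(Mul(Add(-18, Mul(-3, -4), Mul(6, 5), Mul(-4, 5)), 1), 3), Mul(Mul(2, 78), -90)) = Add(Add(Mul(Add(-18, 12, 30, -20), 1), 3), Mul(156, -90)) = Add(Add(Mul(4, 1), 3), -14040) = Add(Add(4, 3), -14040) = Add(7, -14040) = -14033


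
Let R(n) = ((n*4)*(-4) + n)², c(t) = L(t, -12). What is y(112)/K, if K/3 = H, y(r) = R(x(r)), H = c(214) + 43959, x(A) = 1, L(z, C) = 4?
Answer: 75/43963 ≈ 0.0017060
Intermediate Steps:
c(t) = 4
R(n) = 225*n² (R(n) = ((4*n)*(-4) + n)² = (-16*n + n)² = (-15*n)² = 225*n²)
H = 43963 (H = 4 + 43959 = 43963)
y(r) = 225 (y(r) = 225*1² = 225*1 = 225)
K = 131889 (K = 3*43963 = 131889)
y(112)/K = 225/131889 = 225*(1/131889) = 75/43963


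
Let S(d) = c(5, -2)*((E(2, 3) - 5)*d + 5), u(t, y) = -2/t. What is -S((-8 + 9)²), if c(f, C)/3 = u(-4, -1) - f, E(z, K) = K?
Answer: 81/2 ≈ 40.500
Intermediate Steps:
c(f, C) = 3/2 - 3*f (c(f, C) = 3*(-2/(-4) - f) = 3*(-2*(-¼) - f) = 3*(½ - f) = 3/2 - 3*f)
S(d) = -135/2 + 27*d (S(d) = (3/2 - 3*5)*((3 - 5)*d + 5) = (3/2 - 15)*(-2*d + 5) = -27*(5 - 2*d)/2 = -135/2 + 27*d)
-S((-8 + 9)²) = -(-135/2 + 27*(-8 + 9)²) = -(-135/2 + 27*1²) = -(-135/2 + 27*1) = -(-135/2 + 27) = -1*(-81/2) = 81/2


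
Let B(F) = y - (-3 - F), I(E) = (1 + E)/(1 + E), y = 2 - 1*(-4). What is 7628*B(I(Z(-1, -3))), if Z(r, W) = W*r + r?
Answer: 76280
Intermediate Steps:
y = 6 (y = 2 + 4 = 6)
Z(r, W) = r + W*r
I(E) = 1
B(F) = 9 + F (B(F) = 6 - (-3 - F) = 6 + (3 + F) = 9 + F)
7628*B(I(Z(-1, -3))) = 7628*(9 + 1) = 7628*10 = 76280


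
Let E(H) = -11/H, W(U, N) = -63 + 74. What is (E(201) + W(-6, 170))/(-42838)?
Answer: -1100/4305219 ≈ -0.00025550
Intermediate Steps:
W(U, N) = 11
(E(201) + W(-6, 170))/(-42838) = (-11/201 + 11)/(-42838) = (-11*1/201 + 11)*(-1/42838) = (-11/201 + 11)*(-1/42838) = (2200/201)*(-1/42838) = -1100/4305219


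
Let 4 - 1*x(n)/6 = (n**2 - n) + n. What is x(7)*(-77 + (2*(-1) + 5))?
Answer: 19980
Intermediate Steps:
x(n) = 24 - 6*n**2 (x(n) = 24 - 6*((n**2 - n) + n) = 24 - 6*n**2)
x(7)*(-77 + (2*(-1) + 5)) = (24 - 6*7**2)*(-77 + (2*(-1) + 5)) = (24 - 6*49)*(-77 + (-2 + 5)) = (24 - 294)*(-77 + 3) = -270*(-74) = 19980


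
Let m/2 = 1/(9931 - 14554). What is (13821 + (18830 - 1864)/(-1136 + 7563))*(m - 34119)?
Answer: -14013638228546087/29712021 ≈ -4.7165e+8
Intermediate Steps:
m = -2/4623 (m = 2/(9931 - 14554) = 2/(-4623) = 2*(-1/4623) = -2/4623 ≈ -0.00043262)
(13821 + (18830 - 1864)/(-1136 + 7563))*(m - 34119) = (13821 + (18830 - 1864)/(-1136 + 7563))*(-2/4623 - 34119) = (13821 + 16966/6427)*(-157732139/4623) = (88844533/6427)*(-157732139/4623) = -14013638228546087/29712021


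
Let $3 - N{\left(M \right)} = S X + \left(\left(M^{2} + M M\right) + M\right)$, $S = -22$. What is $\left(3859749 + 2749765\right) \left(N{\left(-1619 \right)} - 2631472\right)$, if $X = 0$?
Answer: $-52031231044408$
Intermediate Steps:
$N{\left(M \right)} = 3 - M - 2 M^{2}$ ($N{\left(M \right)} = 3 - \left(\left(-22\right) 0 + \left(\left(M^{2} + M M\right) + M\right)\right) = 3 - \left(0 + \left(\left(M^{2} + M^{2}\right) + M\right)\right) = 3 - \left(0 + \left(2 M^{2} + M\right)\right) = 3 - \left(0 + \left(M + 2 M^{2}\right)\right) = 3 - \left(M + 2 M^{2}\right) = 3 - M - 2 M^{2}$)
$\left(3859749 + 2749765\right) \left(N{\left(-1619 \right)} - 2631472\right) = \left(3859749 + 2749765\right) \left(\left(3 - -1619 - 2 \left(-1619\right)^{2}\right) - 2631472\right) = 6609514 \left(\left(3 + 1619 - 5242322\right) - 2631472\right) = 6609514 \left(-5240700 - 2631472\right) = 6609514 \left(-7872172\right) = -52031231044408$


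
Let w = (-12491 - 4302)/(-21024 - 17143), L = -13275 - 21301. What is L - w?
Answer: -1319678985/38167 ≈ -34576.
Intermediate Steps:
L = -34576
w = 16793/38167 (w = -16793/(-38167) = -16793*(-1/38167) = 16793/38167 ≈ 0.43999)
L - w = -34576 - 1*16793/38167 = -34576 - 16793/38167 = -1319678985/38167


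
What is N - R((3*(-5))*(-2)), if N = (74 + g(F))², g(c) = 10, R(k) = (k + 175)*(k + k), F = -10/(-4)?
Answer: -5244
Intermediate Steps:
F = 5/2 (F = -10*(-¼) = 5/2 ≈ 2.5000)
R(k) = 2*k*(175 + k) (R(k) = (175 + k)*(2*k) = 2*k*(175 + k))
N = 7056 (N = (74 + 10)² = 84² = 7056)
N - R((3*(-5))*(-2)) = 7056 - 2*(3*(-5))*(-2)*(175 + (3*(-5))*(-2)) = 7056 - 2*(-15*(-2))*(175 - 15*(-2)) = 7056 - 2*30*(175 + 30) = 7056 - 2*30*205 = 7056 - 1*12300 = 7056 - 12300 = -5244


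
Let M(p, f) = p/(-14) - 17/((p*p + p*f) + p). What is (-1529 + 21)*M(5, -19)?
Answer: 5046/35 ≈ 144.17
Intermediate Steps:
M(p, f) = -17/(p + p² + f*p) - p/14 (M(p, f) = p*(-1/14) - 17/((p² + f*p) + p) = -p/14 - 17/(p + p² + f*p) = -17/(p + p² + f*p) - p/14)
(-1529 + 21)*M(5, -19) = (-1529 + 21)*((1/14)*(-238 - 1*5² - 1*5³ - 1*(-19)*5²)/(5*(1 - 19 + 5))) = -754*(-238 - 1*25 - 1*125 - 1*(-19)*25)/(7*5*(-13)) = -754*(-1)*(-238 - 25 - 125 + 475)/(7*5*13) = -754*(-1)*87/(7*5*13) = -1508*(-87/910) = 5046/35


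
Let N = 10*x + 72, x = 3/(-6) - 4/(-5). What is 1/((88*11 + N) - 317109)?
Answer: -1/316066 ≈ -3.1639e-6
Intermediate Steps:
x = 3/10 (x = 3*(-⅙) - 4*(-⅕) = -½ + ⅘ = 3/10 ≈ 0.30000)
N = 75 (N = 10*(3/10) + 72 = 3 + 72 = 75)
1/((88*11 + N) - 317109) = 1/((88*11 + 75) - 317109) = 1/((968 + 75) - 317109) = 1/(1043 - 317109) = 1/(-316066) = -1/316066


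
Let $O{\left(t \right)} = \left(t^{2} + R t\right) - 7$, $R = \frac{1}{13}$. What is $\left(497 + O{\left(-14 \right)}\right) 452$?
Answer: $\frac{4024608}{13} \approx 3.0959 \cdot 10^{5}$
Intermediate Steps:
$R = \frac{1}{13} \approx 0.076923$
$O{\left(t \right)} = -7 + t^{2} + \frac{t}{13}$ ($O{\left(t \right)} = \left(t^{2} + \frac{t}{13}\right) - 7 = -7 + t^{2} + \frac{t}{13}$)
$\left(497 + O{\left(-14 \right)}\right) 452 = \left(497 + \left(-7 + \left(-14\right)^{2} + \frac{1}{13} \left(-14\right)\right)\right) 452 = \left(497 - - \frac{2443}{13}\right) 452 = \left(497 + \frac{2443}{13}\right) 452 = \frac{8904}{13} \cdot 452 = \frac{4024608}{13}$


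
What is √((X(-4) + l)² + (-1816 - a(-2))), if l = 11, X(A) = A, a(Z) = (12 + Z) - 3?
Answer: I*√1774 ≈ 42.119*I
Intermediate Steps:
a(Z) = 9 + Z
√((X(-4) + l)² + (-1816 - a(-2))) = √((-4 + 11)² + (-1816 - (9 - 2))) = √(7² + (-1816 - 1*7)) = √(49 + (-1816 - 7)) = √(49 - 1823) = √(-1774) = I*√1774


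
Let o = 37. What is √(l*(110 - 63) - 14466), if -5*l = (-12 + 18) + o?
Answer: I*√371755/5 ≈ 121.94*I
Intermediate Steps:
l = -43/5 (l = -((-12 + 18) + 37)/5 = -(6 + 37)/5 = -⅕*43 = -43/5 ≈ -8.6000)
√(l*(110 - 63) - 14466) = √(-43*(110 - 63)/5 - 14466) = √(-43/5*47 - 14466) = √(-2021/5 - 14466) = √(-74351/5) = I*√371755/5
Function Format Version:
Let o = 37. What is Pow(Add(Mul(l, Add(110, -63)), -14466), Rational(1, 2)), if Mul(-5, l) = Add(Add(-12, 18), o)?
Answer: Mul(Rational(1, 5), I, Pow(371755, Rational(1, 2))) ≈ Mul(121.94, I)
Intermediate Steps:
l = Rational(-43, 5) (l = Mul(Rational(-1, 5), Add(Add(-12, 18), 37)) = Mul(Rational(-1, 5), Add(6, 37)) = Mul(Rational(-1, 5), 43) = Rational(-43, 5) ≈ -8.6000)
Pow(Add(Mul(l, Add(110, -63)), -14466), Rational(1, 2)) = Pow(Add(Mul(Rational(-43, 5), Add(110, -63)), -14466), Rational(1, 2)) = Pow(Add(Mul(Rational(-43, 5), 47), -14466), Rational(1, 2)) = Pow(Add(Rational(-2021, 5), -14466), Rational(1, 2)) = Pow(Rational(-74351, 5), Rational(1, 2)) = Mul(Rational(1, 5), I, Pow(371755, Rational(1, 2)))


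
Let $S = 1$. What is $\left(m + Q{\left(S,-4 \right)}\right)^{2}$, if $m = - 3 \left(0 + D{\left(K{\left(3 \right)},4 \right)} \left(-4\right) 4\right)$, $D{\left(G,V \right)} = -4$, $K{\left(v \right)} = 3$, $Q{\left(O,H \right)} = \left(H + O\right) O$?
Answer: $38025$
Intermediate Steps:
$Q{\left(O,H \right)} = O \left(H + O\right)$
$m = -192$ ($m = - 3 \left(0 + \left(-4\right) \left(-4\right) 4\right) = - 3 \left(0 + 16 \cdot 4\right) = - 3 \left(0 + 64\right) = \left(-3\right) 64 = -192$)
$\left(m + Q{\left(S,-4 \right)}\right)^{2} = \left(-192 + 1 \left(-4 + 1\right)\right)^{2} = \left(-192 + 1 \left(-3\right)\right)^{2} = \left(-192 - 3\right)^{2} = \left(-195\right)^{2} = 38025$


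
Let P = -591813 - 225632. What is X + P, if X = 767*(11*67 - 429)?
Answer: -581209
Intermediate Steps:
X = 236236 (X = 767*(737 - 429) = 767*308 = 236236)
P = -817445
X + P = 236236 - 817445 = -581209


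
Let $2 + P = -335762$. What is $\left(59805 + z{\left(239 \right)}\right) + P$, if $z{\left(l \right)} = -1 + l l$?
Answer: $-218839$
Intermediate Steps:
$P = -335764$ ($P = -2 - 335762 = -335764$)
$z{\left(l \right)} = -1 + l^{2}$
$\left(59805 + z{\left(239 \right)}\right) + P = \left(59805 - \left(1 - 239^{2}\right)\right) - 335764 = \left(59805 + \left(-1 + 57121\right)\right) - 335764 = \left(59805 + 57120\right) - 335764 = 116925 - 335764 = -218839$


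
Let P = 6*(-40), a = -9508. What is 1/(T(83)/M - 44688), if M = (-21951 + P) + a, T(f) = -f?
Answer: -31699/1416564829 ≈ -2.2377e-5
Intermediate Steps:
P = -240
M = -31699 (M = (-21951 - 240) - 9508 = -22191 - 9508 = -31699)
1/(T(83)/M - 44688) = 1/(-1*83/(-31699) - 44688) = 1/(-83*(-1/31699) - 44688) = 1/(83/31699 - 44688) = 1/(-1416564829/31699) = -31699/1416564829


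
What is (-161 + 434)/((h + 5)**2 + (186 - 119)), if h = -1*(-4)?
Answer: 273/148 ≈ 1.8446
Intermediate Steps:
h = 4
(-161 + 434)/((h + 5)**2 + (186 - 119)) = (-161 + 434)/((4 + 5)**2 + (186 - 119)) = 273/(9**2 + 67) = 273/(81 + 67) = 273/148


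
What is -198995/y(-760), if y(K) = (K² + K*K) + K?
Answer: -39799/230888 ≈ -0.17237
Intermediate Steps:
y(K) = K + 2*K² (y(K) = (K² + K²) + K = 2*K² + K = K + 2*K²)
-198995/y(-760) = -198995*(-1/(760*(1 + 2*(-760)))) = -198995*(-1/(760*(1 - 1520))) = -198995/((-760*(-1519))) = -198995/1154440 = -198995*1/1154440 = -39799/230888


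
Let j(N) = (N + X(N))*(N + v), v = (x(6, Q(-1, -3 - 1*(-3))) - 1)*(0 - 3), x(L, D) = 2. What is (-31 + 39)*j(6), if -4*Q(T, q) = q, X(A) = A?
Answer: 288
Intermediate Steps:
Q(T, q) = -q/4
v = -3 (v = (2 - 1)*(0 - 3) = 1*(-3) = -3)
j(N) = 2*N*(-3 + N) (j(N) = (N + N)*(N - 3) = (2*N)*(-3 + N) = 2*N*(-3 + N))
(-31 + 39)*j(6) = (-31 + 39)*(2*6*(-3 + 6)) = 8*(2*6*3) = 8*36 = 288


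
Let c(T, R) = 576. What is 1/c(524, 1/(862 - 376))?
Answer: 1/576 ≈ 0.0017361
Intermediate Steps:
1/c(524, 1/(862 - 376)) = 1/576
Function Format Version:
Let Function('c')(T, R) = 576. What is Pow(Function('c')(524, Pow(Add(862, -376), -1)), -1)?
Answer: Rational(1, 576) ≈ 0.0017361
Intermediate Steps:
Pow(Function('c')(524, Pow(Add(862, -376), -1)), -1) = Pow(576, -1) = Rational(1, 576)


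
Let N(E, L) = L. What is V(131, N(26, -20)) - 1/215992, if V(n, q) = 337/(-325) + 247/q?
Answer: -939727519/70197400 ≈ -13.387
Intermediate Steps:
V(n, q) = -337/325 + 247/q (V(n, q) = 337*(-1/325) + 247/q = -337/325 + 247/q)
V(131, N(26, -20)) - 1/215992 = (-337/325 + 247/(-20)) - 1/215992 = (-337/325 + 247*(-1/20)) - 1*1/215992 = (-337/325 - 247/20) - 1/215992 = -17403/1300 - 1/215992 = -939727519/70197400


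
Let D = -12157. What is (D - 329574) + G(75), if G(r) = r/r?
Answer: -341730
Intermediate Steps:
G(r) = 1
(D - 329574) + G(75) = (-12157 - 329574) + 1 = -341731 + 1 = -341730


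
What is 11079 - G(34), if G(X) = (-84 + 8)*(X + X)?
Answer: 16247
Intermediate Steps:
G(X) = -152*X
11079 - G(34) = 11079 - (-152)*34 = 11079 - 1*(-5168) = 11079 + 5168 = 16247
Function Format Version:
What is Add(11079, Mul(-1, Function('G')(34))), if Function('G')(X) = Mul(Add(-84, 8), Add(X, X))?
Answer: 16247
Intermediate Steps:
Function('G')(X) = Mul(-152, X) (Function('G')(X) = Mul(-76, Mul(2, X)) = Mul(-152, X))
Add(11079, Mul(-1, Function('G')(34))) = Add(11079, Mul(-1, Mul(-152, 34))) = Add(11079, Mul(-1, -5168)) = Add(11079, 5168) = 16247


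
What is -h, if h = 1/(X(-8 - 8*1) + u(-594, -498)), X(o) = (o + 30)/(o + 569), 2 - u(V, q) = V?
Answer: -79/47086 ≈ -0.0016778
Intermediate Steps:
u(V, q) = 2 - V
X(o) = (30 + o)/(569 + o)
h = 79/47086 (h = 1/((30 + (-8 - 8*1))/(569 + (-8 - 8*1)) + (2 - 1*(-594))) = 1/((30 + (-8 - 8))/(569 + (-8 - 8)) + (2 + 594)) = 1/((30 - 16)/(569 - 16) + 596) = 1/(14/553 + 596) = 1/((1/553)*14 + 596) = 1/(2/79 + 596) = 1/(47086/79) = 79/47086 ≈ 0.0016778)
-h = -1*79/47086 = -79/47086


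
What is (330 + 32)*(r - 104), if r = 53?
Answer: -18462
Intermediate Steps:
(330 + 32)*(r - 104) = (330 + 32)*(53 - 104) = 362*(-51) = -18462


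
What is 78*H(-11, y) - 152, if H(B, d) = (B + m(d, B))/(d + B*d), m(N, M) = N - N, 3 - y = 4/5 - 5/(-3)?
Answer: 71/8 ≈ 8.8750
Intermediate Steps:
y = 8/15 (y = 3 - (4/5 - 5/(-3)) = 3 - (4*(⅕) - 5*(-⅓)) = 3 - (⅘ + 5/3) = 3 - 1*37/15 = 3 - 37/15 = 8/15 ≈ 0.53333)
m(N, M) = 0
H(B, d) = B/(d + B*d) (H(B, d) = (B + 0)/(d + B*d) = B/(d + B*d))
78*H(-11, y) - 152 = 78*(-11/(8/15*(1 - 11))) - 152 = 78*(-11*15/8/(-10)) - 152 = 78*(-11*15/8*(-⅒)) - 152 = 78*(33/16) - 152 = 1287/8 - 152 = 71/8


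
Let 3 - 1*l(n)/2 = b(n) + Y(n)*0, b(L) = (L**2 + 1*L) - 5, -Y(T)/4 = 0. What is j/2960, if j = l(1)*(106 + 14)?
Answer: 18/37 ≈ 0.48649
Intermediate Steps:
Y(T) = 0 (Y(T) = -4*0 = 0)
b(L) = -5 + L + L**2 (b(L) = (L**2 + L) - 5 = (L + L**2) - 5 = -5 + L + L**2)
l(n) = 16 - 2*n - 2*n**2 (l(n) = 6 - 2*((-5 + n + n**2) + 0*0) = 6 - 2*((-5 + n + n**2) + 0) = 6 - 2*(-5 + n + n**2) = 6 + (10 - 2*n - 2*n**2) = 16 - 2*n - 2*n**2)
j = 1440 (j = (16 - 2*1 - 2*1**2)*(106 + 14) = (16 - 2 - 2*1)*120 = (16 - 2 - 2)*120 = 12*120 = 1440)
j/2960 = 1440/2960 = 1440*(1/2960) = 18/37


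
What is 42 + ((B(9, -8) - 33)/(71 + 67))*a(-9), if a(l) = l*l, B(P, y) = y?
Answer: 825/46 ≈ 17.935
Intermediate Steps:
a(l) = l²
42 + ((B(9, -8) - 33)/(71 + 67))*a(-9) = 42 + ((-8 - 33)/(71 + 67))*(-9)² = 42 - 41/138*81 = 42 - 1107/46 = 825/46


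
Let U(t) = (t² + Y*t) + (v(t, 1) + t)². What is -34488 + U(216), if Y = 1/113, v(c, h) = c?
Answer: 22463712/113 ≈ 1.9879e+5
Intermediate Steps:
Y = 1/113 ≈ 0.0088496
U(t) = 5*t² + t/113 (U(t) = (t² + t/113) + (t + t)² = (t² + t/113) + (2*t)² = (t² + t/113) + 4*t² = 5*t² + t/113)
-34488 + U(216) = -34488 + (1/113)*216*(1 + 565*216) = -34488 + (1/113)*216*(1 + 122040) = -34488 + (1/113)*216*122041 = -34488 + 26360856/113 = 22463712/113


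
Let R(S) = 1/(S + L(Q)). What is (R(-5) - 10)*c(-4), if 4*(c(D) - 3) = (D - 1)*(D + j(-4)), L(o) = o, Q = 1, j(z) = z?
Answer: -533/4 ≈ -133.25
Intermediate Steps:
c(D) = 3 + (-1 + D)*(-4 + D)/4 (c(D) = 3 + ((D - 1)*(D - 4))/4 = 3 + ((-1 + D)*(-4 + D))/4 = 3 + (-1 + D)*(-4 + D)/4)
R(S) = 1/(1 + S) (R(S) = 1/(S + 1) = 1/(1 + S))
(R(-5) - 10)*c(-4) = (1/(1 - 5) - 10)*(4 - 5/4*(-4) + (¼)*(-4)²) = (1/(-4) - 10)*(4 + 5 + (¼)*16) = (-¼ - 10)*(4 + 5 + 4) = -41/4*13 = -533/4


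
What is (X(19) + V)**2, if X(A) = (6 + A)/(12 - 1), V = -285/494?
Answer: 235225/81796 ≈ 2.8758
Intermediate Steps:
V = -15/26 (V = -285*1/494 = -15/26 ≈ -0.57692)
X(A) = 6/11 + A/11 (X(A) = (6 + A)/11 = (6 + A)*(1/11) = 6/11 + A/11)
(X(19) + V)**2 = ((6/11 + (1/11)*19) - 15/26)**2 = ((6/11 + 19/11) - 15/26)**2 = (25/11 - 15/26)**2 = (485/286)**2 = 235225/81796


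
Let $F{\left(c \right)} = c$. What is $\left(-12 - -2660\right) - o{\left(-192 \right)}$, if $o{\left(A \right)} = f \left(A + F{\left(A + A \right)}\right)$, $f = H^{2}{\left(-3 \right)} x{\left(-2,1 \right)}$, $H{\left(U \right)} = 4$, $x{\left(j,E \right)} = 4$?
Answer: $39512$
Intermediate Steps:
$f = 64$ ($f = 4^{2} \cdot 4 = 16 \cdot 4 = 64$)
$o{\left(A \right)} = 192 A$ ($o{\left(A \right)} = 64 \left(A + \left(A + A\right)\right) = 64 \left(A + 2 A\right) = 64 \cdot 3 A = 192 A$)
$\left(-12 - -2660\right) - o{\left(-192 \right)} = \left(-12 - -2660\right) - 192 \left(-192\right) = \left(-12 + 2660\right) - -36864 = 2648 + 36864 = 39512$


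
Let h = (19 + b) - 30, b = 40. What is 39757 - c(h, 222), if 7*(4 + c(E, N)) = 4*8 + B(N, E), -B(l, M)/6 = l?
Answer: 279627/7 ≈ 39947.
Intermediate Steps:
B(l, M) = -6*l
h = 29 (h = (19 + 40) - 30 = 59 - 30 = 29)
c(E, N) = 4/7 - 6*N/7 (c(E, N) = -4 + (4*8 - 6*N)/7 = -4 + (32 - 6*N)/7 = -4 + (32/7 - 6*N/7) = 4/7 - 6*N/7)
39757 - c(h, 222) = 39757 - (4/7 - 6/7*222) = 39757 - (4/7 - 1332/7) = 39757 - 1*(-1328/7) = 39757 + 1328/7 = 279627/7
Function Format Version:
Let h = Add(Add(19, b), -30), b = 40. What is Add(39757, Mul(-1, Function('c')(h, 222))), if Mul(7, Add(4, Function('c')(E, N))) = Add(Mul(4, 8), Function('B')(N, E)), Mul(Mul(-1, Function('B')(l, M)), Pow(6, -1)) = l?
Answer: Rational(279627, 7) ≈ 39947.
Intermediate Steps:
Function('B')(l, M) = Mul(-6, l)
h = 29 (h = Add(Add(19, 40), -30) = Add(59, -30) = 29)
Function('c')(E, N) = Add(Rational(4, 7), Mul(Rational(-6, 7), N)) (Function('c')(E, N) = Add(-4, Mul(Rational(1, 7), Add(Mul(4, 8), Mul(-6, N)))) = Add(-4, Mul(Rational(1, 7), Add(32, Mul(-6, N)))) = Add(-4, Add(Rational(32, 7), Mul(Rational(-6, 7), N))) = Add(Rational(4, 7), Mul(Rational(-6, 7), N)))
Add(39757, Mul(-1, Function('c')(h, 222))) = Add(39757, Mul(-1, Add(Rational(4, 7), Mul(Rational(-6, 7), 222)))) = Add(39757, Mul(-1, Add(Rational(4, 7), Rational(-1332, 7)))) = Add(39757, Mul(-1, Rational(-1328, 7))) = Add(39757, Rational(1328, 7)) = Rational(279627, 7)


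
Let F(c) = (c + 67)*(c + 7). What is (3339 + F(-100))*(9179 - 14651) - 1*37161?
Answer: -35101737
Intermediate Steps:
F(c) = (7 + c)*(67 + c) (F(c) = (67 + c)*(7 + c) = (7 + c)*(67 + c))
(3339 + F(-100))*(9179 - 14651) - 1*37161 = (3339 + (469 + (-100)**2 + 74*(-100)))*(9179 - 14651) - 1*37161 = (3339 + (469 + 10000 - 7400))*(-5472) - 37161 = (3339 + 3069)*(-5472) - 37161 = 6408*(-5472) - 37161 = -35064576 - 37161 = -35101737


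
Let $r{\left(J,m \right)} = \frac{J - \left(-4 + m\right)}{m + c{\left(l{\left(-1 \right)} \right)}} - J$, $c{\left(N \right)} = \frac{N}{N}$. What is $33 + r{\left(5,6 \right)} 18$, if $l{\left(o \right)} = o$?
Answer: $- \frac{345}{7} \approx -49.286$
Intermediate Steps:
$c{\left(N \right)} = 1$
$r{\left(J,m \right)} = - J + \frac{4 + J - m}{1 + m}$ ($r{\left(J,m \right)} = \frac{J - \left(-4 + m\right)}{m + 1} - J = \frac{4 + J - m}{1 + m} - J = - J + \frac{4 + J - m}{1 + m}$)
$33 + r{\left(5,6 \right)} 18 = 33 + \frac{4 - 6 - 5 \cdot 6}{1 + 6} \cdot 18 = 33 + \frac{4 - 6 - 30}{7} \cdot 18 = 33 + \frac{1}{7} \left(-32\right) 18 = 33 - \frac{576}{7} = - \frac{345}{7}$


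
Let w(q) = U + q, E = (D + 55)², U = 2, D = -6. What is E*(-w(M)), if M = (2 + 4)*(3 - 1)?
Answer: -33614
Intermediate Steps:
E = 2401 (E = (-6 + 55)² = 49² = 2401)
M = 12 (M = 6*2 = 12)
w(q) = 2 + q
E*(-w(M)) = 2401*(-(2 + 12)) = 2401*(-1*14) = 2401*(-14) = -33614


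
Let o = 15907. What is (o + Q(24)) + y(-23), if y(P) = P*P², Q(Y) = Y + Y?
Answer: 3788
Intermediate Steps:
Q(Y) = 2*Y
y(P) = P³
(o + Q(24)) + y(-23) = (15907 + 2*24) + (-23)³ = (15907 + 48) - 12167 = 15955 - 12167 = 3788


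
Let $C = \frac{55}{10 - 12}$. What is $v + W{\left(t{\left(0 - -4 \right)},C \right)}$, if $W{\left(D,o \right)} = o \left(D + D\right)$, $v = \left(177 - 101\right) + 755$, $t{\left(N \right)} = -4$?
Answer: $1051$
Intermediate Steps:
$C = - \frac{55}{2}$ ($C = \frac{55}{10 - 12} = \frac{55}{-2} = 55 \left(- \frac{1}{2}\right) = - \frac{55}{2} \approx -27.5$)
$v = 831$ ($v = 76 + 755 = 831$)
$W{\left(D,o \right)} = 2 D o$ ($W{\left(D,o \right)} = o 2 D = 2 D o$)
$v + W{\left(t{\left(0 - -4 \right)},C \right)} = 831 + 2 \left(-4\right) \left(- \frac{55}{2}\right) = 831 + 220 = 1051$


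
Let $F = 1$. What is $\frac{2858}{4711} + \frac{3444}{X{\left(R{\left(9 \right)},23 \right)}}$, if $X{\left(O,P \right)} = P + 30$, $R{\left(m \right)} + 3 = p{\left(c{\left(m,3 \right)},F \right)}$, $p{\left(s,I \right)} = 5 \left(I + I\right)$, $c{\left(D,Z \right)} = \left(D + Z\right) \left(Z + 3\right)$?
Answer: $\frac{16376158}{249683} \approx 65.588$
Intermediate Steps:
$c{\left(D,Z \right)} = \left(3 + Z\right) \left(D + Z\right)$ ($c{\left(D,Z \right)} = \left(D + Z\right) \left(3 + Z\right) = \left(3 + Z\right) \left(D + Z\right)$)
$p{\left(s,I \right)} = 10 I$ ($p{\left(s,I \right)} = 5 \cdot 2 I = 10 I$)
$R{\left(m \right)} = 7$ ($R{\left(m \right)} = -3 + 10 \cdot 1 = -3 + 10 = 7$)
$X{\left(O,P \right)} = 30 + P$
$\frac{2858}{4711} + \frac{3444}{X{\left(R{\left(9 \right)},23 \right)}} = \frac{2858}{4711} + \frac{3444}{30 + 23} = 2858 \cdot \frac{1}{4711} + \frac{3444}{53} = \frac{2858}{4711} + 3444 \cdot \frac{1}{53} = \frac{2858}{4711} + \frac{3444}{53} = \frac{16376158}{249683}$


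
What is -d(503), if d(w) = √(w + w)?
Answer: -√1006 ≈ -31.717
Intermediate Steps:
d(w) = √2*√w (d(w) = √(2*w) = √2*√w)
-d(503) = -√2*√503 = -√1006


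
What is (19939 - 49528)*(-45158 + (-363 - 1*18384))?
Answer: 1890885045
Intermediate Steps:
(19939 - 49528)*(-45158 + (-363 - 1*18384)) = -29589*(-45158 + (-363 - 18384)) = -29589*(-45158 - 18747) = -29589*(-63905) = 1890885045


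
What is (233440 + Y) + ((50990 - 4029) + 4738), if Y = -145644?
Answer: 139495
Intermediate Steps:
(233440 + Y) + ((50990 - 4029) + 4738) = (233440 - 145644) + ((50990 - 4029) + 4738) = 87796 + (46961 + 4738) = 87796 + 51699 = 139495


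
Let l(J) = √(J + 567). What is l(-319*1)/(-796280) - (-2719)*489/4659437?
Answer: 1329591/4659437 - √62/398140 ≈ 0.28533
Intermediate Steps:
l(J) = √(567 + J)
l(-319*1)/(-796280) - (-2719)*489/4659437 = √(567 - 319*1)/(-796280) - (-2719)*489/4659437 = √(567 - 319)*(-1/796280) - 1*(-1329591)*(1/4659437) = √248*(-1/796280) + 1329591*(1/4659437) = (2*√62)*(-1/796280) + 1329591/4659437 = -√62/398140 + 1329591/4659437 = 1329591/4659437 - √62/398140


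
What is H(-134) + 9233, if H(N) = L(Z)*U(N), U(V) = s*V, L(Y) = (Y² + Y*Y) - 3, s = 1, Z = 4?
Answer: 5347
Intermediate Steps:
L(Y) = -3 + 2*Y² (L(Y) = (Y² + Y²) - 3 = 2*Y² - 3 = -3 + 2*Y²)
U(V) = V (U(V) = 1*V = V)
H(N) = 29*N (H(N) = (-3 + 2*4²)*N = (-3 + 2*16)*N = (-3 + 32)*N = 29*N)
H(-134) + 9233 = 29*(-134) + 9233 = -3886 + 9233 = 5347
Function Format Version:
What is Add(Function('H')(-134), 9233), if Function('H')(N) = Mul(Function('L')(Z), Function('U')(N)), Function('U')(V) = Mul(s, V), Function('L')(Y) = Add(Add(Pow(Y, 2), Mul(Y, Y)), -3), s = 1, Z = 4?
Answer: 5347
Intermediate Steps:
Function('L')(Y) = Add(-3, Mul(2, Pow(Y, 2))) (Function('L')(Y) = Add(Add(Pow(Y, 2), Pow(Y, 2)), -3) = Add(Mul(2, Pow(Y, 2)), -3) = Add(-3, Mul(2, Pow(Y, 2))))
Function('U')(V) = V (Function('U')(V) = Mul(1, V) = V)
Function('H')(N) = Mul(29, N) (Function('H')(N) = Mul(Add(-3, Mul(2, Pow(4, 2))), N) = Mul(Add(-3, Mul(2, 16)), N) = Mul(Add(-3, 32), N) = Mul(29, N))
Add(Function('H')(-134), 9233) = Add(Mul(29, -134), 9233) = Add(-3886, 9233) = 5347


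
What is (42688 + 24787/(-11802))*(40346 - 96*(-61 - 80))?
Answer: 1938901391807/843 ≈ 2.3000e+9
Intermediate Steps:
(42688 + 24787/(-11802))*(40346 - 96*(-61 - 80)) = (42688 + 24787*(-1/11802))*(40346 - 96*(-141)) = (42688 - 3541/1686)*(40346 + 13536) = (71968427/1686)*53882 = 1938901391807/843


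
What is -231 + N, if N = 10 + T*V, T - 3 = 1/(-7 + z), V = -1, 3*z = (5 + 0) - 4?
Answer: -4477/20 ≈ -223.85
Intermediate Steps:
z = ⅓ (z = ((5 + 0) - 4)/3 = (5 - 4)/3 = (⅓)*1 = ⅓ ≈ 0.33333)
T = 57/20 (T = 3 + 1/(-7 + ⅓) = 3 + 1/(-20/3) = 3 - 3/20 = 57/20 ≈ 2.8500)
N = 143/20 (N = 10 + (57/20)*(-1) = 10 - 57/20 = 143/20 ≈ 7.1500)
-231 + N = -231 + 143/20 = -4477/20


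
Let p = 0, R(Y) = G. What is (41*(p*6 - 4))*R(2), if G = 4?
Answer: -656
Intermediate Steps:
R(Y) = 4
(41*(p*6 - 4))*R(2) = (41*(0*6 - 4))*4 = (41*(0 - 4))*4 = (41*(-4))*4 = -164*4 = -656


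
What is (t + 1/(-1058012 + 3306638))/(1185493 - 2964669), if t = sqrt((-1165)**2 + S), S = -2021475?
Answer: -1/4000701412176 - 5*I*sqrt(26570)/1779176 ≈ -2.4996e-13 - 0.00045809*I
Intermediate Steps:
t = 5*I*sqrt(26570) (t = sqrt((-1165)**2 - 2021475) = sqrt(1357225 - 2021475) = sqrt(-664250) = 5*I*sqrt(26570) ≈ 815.02*I)
(t + 1/(-1058012 + 3306638))/(1185493 - 2964669) = (5*I*sqrt(26570) + 1/(-1058012 + 3306638))/(1185493 - 2964669) = (5*I*sqrt(26570) + 1/2248626)/(-1779176) = (5*I*sqrt(26570) + 1/2248626)*(-1/1779176) = (1/2248626 + 5*I*sqrt(26570))*(-1/1779176) = -1/4000701412176 - 5*I*sqrt(26570)/1779176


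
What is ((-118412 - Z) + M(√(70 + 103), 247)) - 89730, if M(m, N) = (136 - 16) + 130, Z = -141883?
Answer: -66009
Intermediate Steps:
M(m, N) = 250 (M(m, N) = 120 + 130 = 250)
((-118412 - Z) + M(√(70 + 103), 247)) - 89730 = ((-118412 - 1*(-141883)) + 250) - 89730 = ((-118412 + 141883) + 250) - 89730 = (23471 + 250) - 89730 = 23721 - 89730 = -66009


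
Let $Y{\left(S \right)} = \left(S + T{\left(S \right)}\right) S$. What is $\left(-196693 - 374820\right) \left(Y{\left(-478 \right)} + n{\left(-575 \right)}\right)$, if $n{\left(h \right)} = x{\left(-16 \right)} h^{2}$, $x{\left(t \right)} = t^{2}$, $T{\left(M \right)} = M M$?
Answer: $13914551571284$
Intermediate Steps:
$T{\left(M \right)} = M^{2}$
$n{\left(h \right)} = 256 h^{2}$ ($n{\left(h \right)} = \left(-16\right)^{2} h^{2} = 256 h^{2}$)
$Y{\left(S \right)} = S \left(S + S^{2}\right)$ ($Y{\left(S \right)} = \left(S + S^{2}\right) S = S \left(S + S^{2}\right)$)
$\left(-196693 - 374820\right) \left(Y{\left(-478 \right)} + n{\left(-575 \right)}\right) = \left(-196693 - 374820\right) \left(\left(-478\right)^{2} \left(1 - 478\right) + 256 \left(-575\right)^{2}\right) = - 571513 \left(228484 \left(-477\right) + 256 \cdot 330625\right) = - 571513 \left(-108986868 + 84640000\right) = \left(-571513\right) \left(-24346868\right) = 13914551571284$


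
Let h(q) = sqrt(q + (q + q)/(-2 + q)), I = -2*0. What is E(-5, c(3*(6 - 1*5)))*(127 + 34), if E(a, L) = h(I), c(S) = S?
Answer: 0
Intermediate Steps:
I = 0
h(q) = sqrt(q + 2*q/(-2 + q)) (h(q) = sqrt(q + (2*q)/(-2 + q)) = sqrt(q + 2*q/(-2 + q)))
E(a, L) = 0 (E(a, L) = sqrt(0**2/(-2 + 0)) = sqrt(0/(-2)) = sqrt(0*(-1/2)) = sqrt(0) = 0)
E(-5, c(3*(6 - 1*5)))*(127 + 34) = 0*(127 + 34) = 0*161 = 0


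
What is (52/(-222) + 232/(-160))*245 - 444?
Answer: -380347/444 ≈ -856.64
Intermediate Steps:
(52/(-222) + 232/(-160))*245 - 444 = (52*(-1/222) + 232*(-1/160))*245 - 444 = (-26/111 - 29/20)*245 - 444 = -3739/2220*245 - 444 = -183211/444 - 444 = -380347/444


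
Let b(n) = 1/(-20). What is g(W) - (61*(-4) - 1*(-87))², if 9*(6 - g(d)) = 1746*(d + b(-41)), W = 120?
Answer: -479133/10 ≈ -47913.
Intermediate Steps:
b(n) = -1/20
g(d) = 157/10 - 194*d (g(d) = 6 - 194*(d - 1/20) = 6 - 194*(-1/20 + d) = 6 - (-873/10 + 1746*d)/9 = 6 + (97/10 - 194*d) = 157/10 - 194*d)
g(W) - (61*(-4) - 1*(-87))² = (157/10 - 194*120) - (61*(-4) - 1*(-87))² = (157/10 - 23280) - (-244 + 87)² = -232643/10 - 1*(-157)² = -232643/10 - 1*24649 = -232643/10 - 24649 = -479133/10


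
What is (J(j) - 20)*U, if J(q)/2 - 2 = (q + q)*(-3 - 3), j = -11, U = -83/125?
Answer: -20584/125 ≈ -164.67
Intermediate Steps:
U = -83/125 (U = -83*1/125 = -83/125 ≈ -0.66400)
J(q) = 4 - 24*q (J(q) = 4 + 2*((q + q)*(-3 - 3)) = 4 + 2*((2*q)*(-6)) = 4 + 2*(-12*q) = 4 - 24*q)
(J(j) - 20)*U = ((4 - 24*(-11)) - 20)*(-83/125) = ((4 + 264) - 20)*(-83/125) = (268 - 20)*(-83/125) = 248*(-83/125) = -20584/125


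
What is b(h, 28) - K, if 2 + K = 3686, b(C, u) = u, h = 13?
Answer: -3656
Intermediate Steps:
K = 3684 (K = -2 + 3686 = 3684)
b(h, 28) - K = 28 - 1*3684 = 28 - 3684 = -3656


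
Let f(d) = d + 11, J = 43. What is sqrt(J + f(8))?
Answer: sqrt(62) ≈ 7.8740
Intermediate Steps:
f(d) = 11 + d
sqrt(J + f(8)) = sqrt(43 + (11 + 8)) = sqrt(43 + 19) = sqrt(62)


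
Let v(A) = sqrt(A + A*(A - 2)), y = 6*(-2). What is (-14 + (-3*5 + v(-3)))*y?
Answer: 348 - 24*sqrt(3) ≈ 306.43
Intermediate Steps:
y = -12
v(A) = sqrt(A + A*(-2 + A))
(-14 + (-3*5 + v(-3)))*y = (-14 + (-3*5 + sqrt(-3*(-1 - 3))))*(-12) = (-14 + (-15 + sqrt(-3*(-4))))*(-12) = (-14 + (-15 + sqrt(12)))*(-12) = (-14 + (-15 + 2*sqrt(3)))*(-12) = (-29 + 2*sqrt(3))*(-12) = 348 - 24*sqrt(3)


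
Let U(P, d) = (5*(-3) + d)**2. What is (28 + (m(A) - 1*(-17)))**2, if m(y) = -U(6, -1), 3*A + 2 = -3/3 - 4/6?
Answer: 44521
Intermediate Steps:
A = -11/9 (A = -2/3 + (-3/3 - 4/6)/3 = -2/3 + (-3*1/3 - 4*1/6)/3 = -2/3 + (-1 - 2/3)/3 = -2/3 + (1/3)*(-5/3) = -2/3 - 5/9 = -11/9 ≈ -1.2222)
U(P, d) = (-15 + d)**2
m(y) = -256 (m(y) = -(-15 - 1)**2 = -1*(-16)**2 = -1*256 = -256)
(28 + (m(A) - 1*(-17)))**2 = (28 + (-256 - 1*(-17)))**2 = (28 + (-256 + 17))**2 = (28 - 239)**2 = (-211)**2 = 44521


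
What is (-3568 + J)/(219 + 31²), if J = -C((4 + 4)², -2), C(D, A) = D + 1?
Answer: -3633/1180 ≈ -3.0788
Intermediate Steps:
C(D, A) = 1 + D
J = -65 (J = -(1 + (4 + 4)²) = -(1 + 8²) = -(1 + 64) = -1*65 = -65)
(-3568 + J)/(219 + 31²) = (-3568 - 65)/(219 + 31²) = -3633/(219 + 961) = -3633/1180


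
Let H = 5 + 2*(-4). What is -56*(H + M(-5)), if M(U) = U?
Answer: 448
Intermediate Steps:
H = -3 (H = 5 - 8 = -3)
-56*(H + M(-5)) = -56*(-3 - 5) = -56*(-8) = 448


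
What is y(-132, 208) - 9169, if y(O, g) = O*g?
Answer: -36625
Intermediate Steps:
y(-132, 208) - 9169 = -132*208 - 9169 = -27456 - 9169 = -36625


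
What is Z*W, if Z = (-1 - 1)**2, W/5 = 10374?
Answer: 207480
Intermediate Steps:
W = 51870 (W = 5*10374 = 51870)
Z = 4 (Z = (-2)**2 = 4)
Z*W = 4*51870 = 207480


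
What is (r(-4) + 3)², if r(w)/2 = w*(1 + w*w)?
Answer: 17689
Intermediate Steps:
r(w) = 2*w*(1 + w²) (r(w) = 2*(w*(1 + w*w)) = 2*(w*(1 + w²)) = 2*w*(1 + w²))
(r(-4) + 3)² = (2*(-4)*(1 + (-4)²) + 3)² = (2*(-4)*(1 + 16) + 3)² = (2*(-4)*17 + 3)² = (-136 + 3)² = (-133)² = 17689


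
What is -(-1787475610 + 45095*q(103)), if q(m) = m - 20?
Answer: 1783732725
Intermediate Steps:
q(m) = -20 + m
-(-1787475610 + 45095*q(103)) = -(-1787475610 + 45095*(-20 + 103)) = -45095/(1/((83 + 5568) - 45206)) = -45095/(1/(5651 - 45206)) = -45095/(1/(-39555)) = -45095/(-1/39555) = -45095*(-39555) = 1783732725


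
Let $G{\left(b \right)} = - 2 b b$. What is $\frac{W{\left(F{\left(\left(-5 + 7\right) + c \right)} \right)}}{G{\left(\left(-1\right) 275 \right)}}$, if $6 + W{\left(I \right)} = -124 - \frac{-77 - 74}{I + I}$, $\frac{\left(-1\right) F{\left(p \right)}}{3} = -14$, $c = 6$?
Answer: $\frac{89}{105000} \approx 0.00084762$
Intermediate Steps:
$F{\left(p \right)} = 42$ ($F{\left(p \right)} = \left(-3\right) \left(-14\right) = 42$)
$W{\left(I \right)} = -130 + \frac{151}{2 I}$ ($W{\left(I \right)} = -6 - \left(124 + \frac{-77 - 74}{I + I}\right) = -6 - \left(124 - \frac{151}{2 I}\right) = -130 + \frac{151}{2 I}$)
$G{\left(b \right)} = - 2 b^{2}$
$\frac{W{\left(F{\left(\left(-5 + 7\right) + c \right)} \right)}}{G{\left(\left(-1\right) 275 \right)}} = \frac{-130 + \frac{151}{2 \cdot 42}}{\left(-2\right) \left(\left(-1\right) 275\right)^{2}} = \frac{-130 + \frac{151}{2} \cdot \frac{1}{42}}{\left(-2\right) \left(-275\right)^{2}} = \frac{-130 + \frac{151}{84}}{\left(-2\right) 75625} = - \frac{10769}{84 \left(-151250\right)} = \left(- \frac{10769}{84}\right) \left(- \frac{1}{151250}\right) = \frac{89}{105000}$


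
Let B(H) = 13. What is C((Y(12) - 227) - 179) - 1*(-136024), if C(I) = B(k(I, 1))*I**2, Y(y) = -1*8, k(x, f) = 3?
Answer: 2364172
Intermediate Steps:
Y(y) = -8
C(I) = 13*I**2
C((Y(12) - 227) - 179) - 1*(-136024) = 13*((-8 - 227) - 179)**2 - 1*(-136024) = 13*(-235 - 179)**2 + 136024 = 13*(-414)**2 + 136024 = 13*171396 + 136024 = 2228148 + 136024 = 2364172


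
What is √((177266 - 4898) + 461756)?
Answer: 2*√158531 ≈ 796.32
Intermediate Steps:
√((177266 - 4898) + 461756) = √(172368 + 461756) = √634124 = 2*√158531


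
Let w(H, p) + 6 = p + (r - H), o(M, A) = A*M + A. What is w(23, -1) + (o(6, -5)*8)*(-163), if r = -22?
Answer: 45588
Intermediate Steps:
o(M, A) = A + A*M
w(H, p) = -28 + p - H (w(H, p) = -6 + (p + (-22 - H)) = -6 + (-22 + p - H) = -28 + p - H)
w(23, -1) + (o(6, -5)*8)*(-163) = (-28 - 1 - 1*23) + (-5*(1 + 6)*8)*(-163) = (-28 - 1 - 23) + (-5*7*8)*(-163) = -52 - 35*8*(-163) = -52 - 280*(-163) = -52 + 45640 = 45588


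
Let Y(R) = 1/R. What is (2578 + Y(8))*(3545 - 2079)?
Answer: 15118125/4 ≈ 3.7795e+6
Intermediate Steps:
(2578 + Y(8))*(3545 - 2079) = (2578 + 1/8)*(3545 - 2079) = (2578 + 1/8)*1466 = (20625/8)*1466 = 15118125/4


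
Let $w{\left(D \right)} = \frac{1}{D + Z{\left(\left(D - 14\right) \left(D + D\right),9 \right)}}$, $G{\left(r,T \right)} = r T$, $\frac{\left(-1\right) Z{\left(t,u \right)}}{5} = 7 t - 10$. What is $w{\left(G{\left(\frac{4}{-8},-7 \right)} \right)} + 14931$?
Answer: $\frac{39208807}{2626} \approx 14931.0$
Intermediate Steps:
$Z{\left(t,u \right)} = 50 - 35 t$ ($Z{\left(t,u \right)} = - 5 \left(7 t - 10\right) = - 5 \left(-10 + 7 t\right) = 50 - 35 t$)
$G{\left(r,T \right)} = T r$
$w{\left(D \right)} = \frac{1}{50 + D - 70 D \left(-14 + D\right)}$ ($w{\left(D \right)} = \frac{1}{D - \left(-50 + 35 \left(D - 14\right) \left(D + D\right)\right)} = \frac{1}{D - \left(-50 + 35 \left(-14 + D\right) 2 D\right)} = \frac{1}{D - \left(-50 + 35 \cdot 2 D \left(-14 + D\right)\right)} = \frac{1}{D - \left(-50 + 70 D \left(-14 + D\right)\right)} = \frac{1}{50 + D - 70 D \left(-14 + D\right)}$)
$w{\left(G{\left(\frac{4}{-8},-7 \right)} \right)} + 14931 = \frac{1}{50 - 7 \frac{4}{-8} - 70 \left(- 7 \frac{4}{-8}\right) \left(-14 - 7 \frac{4}{-8}\right)} + 14931 = \frac{1}{50 - 7 \cdot 4 \left(- \frac{1}{8}\right) - 70 \left(- 7 \cdot 4 \left(- \frac{1}{8}\right)\right) \left(-14 - 7 \cdot 4 \left(- \frac{1}{8}\right)\right)} + 14931 = \frac{1}{50 - - \frac{7}{2} - 70 \left(\left(-7\right) \left(- \frac{1}{2}\right)\right) \left(-14 - - \frac{7}{2}\right)} + 14931 = \frac{1}{50 + \frac{7}{2} - 245 \left(-14 + \frac{7}{2}\right)} + 14931 = \frac{1}{50 + \frac{7}{2} - 245 \left(- \frac{21}{2}\right)} + 14931 = \frac{1}{50 + \frac{7}{2} + \frac{5145}{2}} + 14931 = \frac{1}{2626} + 14931 = \frac{39208807}{2626}$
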